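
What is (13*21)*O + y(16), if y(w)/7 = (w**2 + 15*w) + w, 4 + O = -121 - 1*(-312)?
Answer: 54635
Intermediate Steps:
O = 187 (O = -4 + (-121 - 1*(-312)) = -4 + (-121 + 312) = -4 + 191 = 187)
y(w) = 7*w**2 + 112*w (y(w) = 7*((w**2 + 15*w) + w) = 7*(w**2 + 16*w) = 7*w**2 + 112*w)
(13*21)*O + y(16) = (13*21)*187 + 7*16*(16 + 16) = 273*187 + 7*16*32 = 51051 + 3584 = 54635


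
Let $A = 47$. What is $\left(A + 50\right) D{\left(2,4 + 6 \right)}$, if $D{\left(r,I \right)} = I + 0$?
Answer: $970$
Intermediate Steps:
$D{\left(r,I \right)} = I$
$\left(A + 50\right) D{\left(2,4 + 6 \right)} = \left(47 + 50\right) \left(4 + 6\right) = 97 \cdot 10 = 970$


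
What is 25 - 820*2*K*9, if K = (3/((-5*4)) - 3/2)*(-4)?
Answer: -97391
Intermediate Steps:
K = 33/5 (K = (3/(-20) - 3*1/2)*(-4) = (3*(-1/20) - 3/2)*(-4) = (-3/20 - 3/2)*(-4) = -33/20*(-4) = 33/5 ≈ 6.6000)
25 - 820*2*K*9 = 25 - 820*2*(33/5)*9 = 25 - 10824*9 = 25 - 820*594/5 = 25 - 97416 = -97391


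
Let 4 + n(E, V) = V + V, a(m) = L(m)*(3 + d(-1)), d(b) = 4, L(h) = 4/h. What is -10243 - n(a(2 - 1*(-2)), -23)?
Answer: -10193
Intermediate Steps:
a(m) = 28/m (a(m) = (4/m)*(3 + 4) = (4/m)*7 = 28/m)
n(E, V) = -4 + 2*V (n(E, V) = -4 + (V + V) = -4 + 2*V)
-10243 - n(a(2 - 1*(-2)), -23) = -10243 - (-4 + 2*(-23)) = -10243 - (-4 - 46) = -10243 - 1*(-50) = -10243 + 50 = -10193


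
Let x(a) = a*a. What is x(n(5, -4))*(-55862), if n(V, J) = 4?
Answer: -893792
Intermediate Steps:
x(a) = a²
x(n(5, -4))*(-55862) = 4²*(-55862) = 16*(-55862) = -893792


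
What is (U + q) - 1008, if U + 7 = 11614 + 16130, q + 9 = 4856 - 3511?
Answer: 28065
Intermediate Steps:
q = 1336 (q = -9 + (4856 - 3511) = -9 + 1345 = 1336)
U = 27737 (U = -7 + (11614 + 16130) = -7 + 27744 = 27737)
(U + q) - 1008 = (27737 + 1336) - 1008 = 29073 - 1008 = 28065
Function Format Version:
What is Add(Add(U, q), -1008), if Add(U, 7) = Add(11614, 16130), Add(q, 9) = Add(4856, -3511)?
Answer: 28065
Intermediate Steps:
q = 1336 (q = Add(-9, Add(4856, -3511)) = Add(-9, 1345) = 1336)
U = 27737 (U = Add(-7, Add(11614, 16130)) = Add(-7, 27744) = 27737)
Add(Add(U, q), -1008) = Add(Add(27737, 1336), -1008) = Add(29073, -1008) = 28065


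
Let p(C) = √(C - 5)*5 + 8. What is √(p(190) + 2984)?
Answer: √(2992 + 5*√185) ≈ 55.317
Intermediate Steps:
p(C) = 8 + 5*√(-5 + C) (p(C) = √(-5 + C)*5 + 8 = 5*√(-5 + C) + 8 = 8 + 5*√(-5 + C))
√(p(190) + 2984) = √((8 + 5*√(-5 + 190)) + 2984) = √((8 + 5*√185) + 2984) = √(2992 + 5*√185)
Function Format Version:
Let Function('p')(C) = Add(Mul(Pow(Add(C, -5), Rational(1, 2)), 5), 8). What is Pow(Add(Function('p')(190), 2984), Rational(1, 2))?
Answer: Pow(Add(2992, Mul(5, Pow(185, Rational(1, 2)))), Rational(1, 2)) ≈ 55.317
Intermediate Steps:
Function('p')(C) = Add(8, Mul(5, Pow(Add(-5, C), Rational(1, 2)))) (Function('p')(C) = Add(Mul(Pow(Add(-5, C), Rational(1, 2)), 5), 8) = Add(Mul(5, Pow(Add(-5, C), Rational(1, 2))), 8) = Add(8, Mul(5, Pow(Add(-5, C), Rational(1, 2)))))
Pow(Add(Function('p')(190), 2984), Rational(1, 2)) = Pow(Add(Add(8, Mul(5, Pow(Add(-5, 190), Rational(1, 2)))), 2984), Rational(1, 2)) = Pow(Add(Add(8, Mul(5, Pow(185, Rational(1, 2)))), 2984), Rational(1, 2)) = Pow(Add(2992, Mul(5, Pow(185, Rational(1, 2)))), Rational(1, 2))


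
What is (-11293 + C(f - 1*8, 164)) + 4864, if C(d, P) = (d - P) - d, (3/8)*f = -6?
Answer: -6593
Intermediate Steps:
f = -16 (f = (8/3)*(-6) = -16)
C(d, P) = -P
(-11293 + C(f - 1*8, 164)) + 4864 = (-11293 - 1*164) + 4864 = (-11293 - 164) + 4864 = -11457 + 4864 = -6593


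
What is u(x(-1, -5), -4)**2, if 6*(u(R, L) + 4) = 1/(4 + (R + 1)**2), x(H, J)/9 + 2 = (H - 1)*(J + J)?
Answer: 406726338001/25420475844 ≈ 16.000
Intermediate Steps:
x(H, J) = -18 + 18*J*(-1 + H) (x(H, J) = -18 + 9*((H - 1)*(J + J)) = -18 + 9*((-1 + H)*(2*J)) = -18 + 9*(2*J*(-1 + H)) = -18 + 18*J*(-1 + H))
u(R, L) = -4 + 1/(6*(4 + (1 + R)**2)) (u(R, L) = -4 + 1/(6*(4 + (R + 1)**2)) = -4 + 1/(6*(4 + (1 + R)**2)))
u(x(-1, -5), -4)**2 = ((-95 - 24*(1 + (-18 - 18*(-5) + 18*(-1)*(-5)))**2)/(6*(4 + (1 + (-18 - 18*(-5) + 18*(-1)*(-5)))**2)))**2 = ((-95 - 24*(1 + (-18 + 90 + 90))**2)/(6*(4 + (1 + (-18 + 90 + 90))**2)))**2 = ((-95 - 24*(1 + 162)**2)/(6*(4 + (1 + 162)**2)))**2 = ((-95 - 24*163**2)/(6*(4 + 163**2)))**2 = ((-95 - 24*26569)/(6*(4 + 26569)))**2 = ((1/6)*(-95 - 637656)/26573)**2 = ((1/6)*(1/26573)*(-637751))**2 = (-637751/159438)**2 = 406726338001/25420475844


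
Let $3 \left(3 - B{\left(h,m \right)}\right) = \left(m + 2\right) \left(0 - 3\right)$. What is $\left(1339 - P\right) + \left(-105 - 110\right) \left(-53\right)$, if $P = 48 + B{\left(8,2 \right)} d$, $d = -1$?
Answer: $12693$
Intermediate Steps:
$B{\left(h,m \right)} = 5 + m$ ($B{\left(h,m \right)} = 3 - \frac{\left(m + 2\right) \left(0 - 3\right)}{3} = 3 - \frac{\left(2 + m\right) \left(-3\right)}{3} = 3 - \frac{-6 - 3 m}{3} = 3 + \left(2 + m\right) = 5 + m$)
$P = 41$ ($P = 48 + \left(5 + 2\right) \left(-1\right) = 48 + 7 \left(-1\right) = 48 - 7 = 41$)
$\left(1339 - P\right) + \left(-105 - 110\right) \left(-53\right) = \left(1339 - 41\right) + \left(-105 - 110\right) \left(-53\right) = \left(1339 - 41\right) - -11395 = 1298 + 11395 = 12693$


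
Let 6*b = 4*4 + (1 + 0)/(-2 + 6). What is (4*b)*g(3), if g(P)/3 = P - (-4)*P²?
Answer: 2535/2 ≈ 1267.5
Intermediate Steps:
b = 65/24 (b = (4*4 + (1 + 0)/(-2 + 6))/6 = (16 + 1/4)/6 = (16 + 1*(¼))/6 = (16 + ¼)/6 = (⅙)*(65/4) = 65/24 ≈ 2.7083)
g(P) = 3*P + 12*P² (g(P) = 3*(P - (-4)*P²) = 3*(P + 4*P²) = 3*P + 12*P²)
(4*b)*g(3) = (4*(65/24))*(3*3*(1 + 4*3)) = 65*(3*3*(1 + 12))/6 = 65*(3*3*13)/6 = (65/6)*117 = 2535/2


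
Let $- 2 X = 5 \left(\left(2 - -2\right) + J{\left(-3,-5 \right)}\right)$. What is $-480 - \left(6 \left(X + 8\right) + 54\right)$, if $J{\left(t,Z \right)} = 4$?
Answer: $-462$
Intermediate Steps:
$X = -20$ ($X = - \frac{5 \left(\left(2 - -2\right) + 4\right)}{2} = - \frac{5 \left(\left(2 + 2\right) + 4\right)}{2} = - \frac{5 \left(4 + 4\right)}{2} = - \frac{5 \cdot 8}{2} = \left(- \frac{1}{2}\right) 40 = -20$)
$-480 - \left(6 \left(X + 8\right) + 54\right) = -480 - \left(6 \left(-20 + 8\right) + 54\right) = -480 - \left(6 \left(-12\right) + 54\right) = -480 - \left(-72 + 54\right) = -480 - -18 = -480 + 18 = -462$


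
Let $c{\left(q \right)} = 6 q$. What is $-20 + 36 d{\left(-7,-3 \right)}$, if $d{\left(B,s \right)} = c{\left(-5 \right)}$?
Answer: $-1100$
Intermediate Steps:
$d{\left(B,s \right)} = -30$ ($d{\left(B,s \right)} = 6 \left(-5\right) = -30$)
$-20 + 36 d{\left(-7,-3 \right)} = -20 + 36 \left(-30\right) = -20 - 1080 = -1100$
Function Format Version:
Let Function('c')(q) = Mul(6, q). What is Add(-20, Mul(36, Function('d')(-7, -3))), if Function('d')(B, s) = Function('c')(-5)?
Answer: -1100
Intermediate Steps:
Function('d')(B, s) = -30 (Function('d')(B, s) = Mul(6, -5) = -30)
Add(-20, Mul(36, Function('d')(-7, -3))) = Add(-20, Mul(36, -30)) = Add(-20, -1080) = -1100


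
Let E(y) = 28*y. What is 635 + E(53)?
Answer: 2119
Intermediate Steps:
635 + E(53) = 635 + 28*53 = 635 + 1484 = 2119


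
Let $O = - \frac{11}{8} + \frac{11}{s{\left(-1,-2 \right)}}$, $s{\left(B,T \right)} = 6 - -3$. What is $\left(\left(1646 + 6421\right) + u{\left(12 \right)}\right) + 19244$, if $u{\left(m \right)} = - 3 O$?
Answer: $\frac{655475}{24} \approx 27311.0$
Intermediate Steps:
$s{\left(B,T \right)} = 9$ ($s{\left(B,T \right)} = 6 + 3 = 9$)
$O = - \frac{11}{72}$ ($O = - \frac{11}{8} + \frac{11}{9} = - \frac{11}{72} \approx -0.15278$)
$u{\left(m \right)} = \frac{11}{24}$ ($u{\left(m \right)} = \left(-3\right) \left(- \frac{11}{72}\right) = \frac{11}{24}$)
$\left(\left(1646 + 6421\right) + u{\left(12 \right)}\right) + 19244 = \left(\left(1646 + 6421\right) + \frac{11}{24}\right) + 19244 = \left(8067 + \frac{11}{24}\right) + 19244 = \frac{193619}{24} + 19244 = \frac{655475}{24}$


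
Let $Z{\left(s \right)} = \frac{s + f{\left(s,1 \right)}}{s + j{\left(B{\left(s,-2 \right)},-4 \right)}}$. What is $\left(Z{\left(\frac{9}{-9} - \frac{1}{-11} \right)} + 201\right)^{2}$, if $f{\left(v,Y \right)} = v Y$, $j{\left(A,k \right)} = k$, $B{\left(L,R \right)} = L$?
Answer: $\frac{29560969}{729} \approx 40550.0$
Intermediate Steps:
$f{\left(v,Y \right)} = Y v$
$Z{\left(s \right)} = \frac{2 s}{-4 + s}$ ($Z{\left(s \right)} = \frac{s + 1 s}{s - 4} = \frac{s + s}{-4 + s} = \frac{2 s}{-4 + s}$)
$\left(Z{\left(\frac{9}{-9} - \frac{1}{-11} \right)} + 201\right)^{2} = \left(\frac{2 \left(\frac{9}{-9} - \frac{1}{-11}\right)}{-4 + \left(\frac{9}{-9} - \frac{1}{-11}\right)} + 201\right)^{2} = \left(\frac{2 \left(9 \left(- \frac{1}{9}\right) - - \frac{1}{11}\right)}{-4 + \left(9 \left(- \frac{1}{9}\right) - - \frac{1}{11}\right)} + 201\right)^{2} = \left(\frac{2 \left(-1 + \frac{1}{11}\right)}{-4 + \left(-1 + \frac{1}{11}\right)} + 201\right)^{2} = \left(2 \left(- \frac{10}{11}\right) \frac{1}{-4 - \frac{10}{11}} + 201\right)^{2} = \left(2 \left(- \frac{10}{11}\right) \frac{1}{- \frac{54}{11}} + 201\right)^{2} = \left(2 \left(- \frac{10}{11}\right) \left(- \frac{11}{54}\right) + 201\right)^{2} = \left(\frac{10}{27} + 201\right)^{2} = \left(\frac{5437}{27}\right)^{2} = \frac{29560969}{729}$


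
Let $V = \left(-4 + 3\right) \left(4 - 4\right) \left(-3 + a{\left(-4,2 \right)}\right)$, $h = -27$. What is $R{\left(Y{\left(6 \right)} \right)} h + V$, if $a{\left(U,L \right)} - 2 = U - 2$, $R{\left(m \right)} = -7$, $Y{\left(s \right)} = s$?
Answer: $189$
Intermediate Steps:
$a{\left(U,L \right)} = U$ ($a{\left(U,L \right)} = 2 + \left(U - 2\right) = 2 + \left(-2 + U\right) = U$)
$V = 0$ ($V = \left(-4 + 3\right) \left(4 - 4\right) \left(-3 - 4\right) = - 0 \left(-7\right) = \left(-1\right) 0 = 0$)
$R{\left(Y{\left(6 \right)} \right)} h + V = \left(-7\right) \left(-27\right) + 0 = 189 + 0 = 189$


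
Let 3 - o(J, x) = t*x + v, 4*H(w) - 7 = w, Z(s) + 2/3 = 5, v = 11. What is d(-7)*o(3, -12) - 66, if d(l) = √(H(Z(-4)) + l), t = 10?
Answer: -66 + 280*I*√6/3 ≈ -66.0 + 228.62*I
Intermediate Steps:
Z(s) = 13/3 (Z(s) = -⅔ + 5 = 13/3)
H(w) = 7/4 + w/4
o(J, x) = -8 - 10*x (o(J, x) = 3 - (10*x + 11) = 3 - (11 + 10*x) = 3 + (-11 - 10*x) = -8 - 10*x)
d(l) = √(17/6 + l) (d(l) = √((7/4 + (¼)*(13/3)) + l) = √((7/4 + 13/12) + l) = √(17/6 + l))
d(-7)*o(3, -12) - 66 = (√(102 + 36*(-7))/6)*(-8 - 10*(-12)) - 66 = (√(102 - 252)/6)*(-8 + 120) - 66 = (√(-150)/6)*112 - 66 = ((5*I*√6)/6)*112 - 66 = (5*I*√6/6)*112 - 66 = 280*I*√6/3 - 66 = -66 + 280*I*√6/3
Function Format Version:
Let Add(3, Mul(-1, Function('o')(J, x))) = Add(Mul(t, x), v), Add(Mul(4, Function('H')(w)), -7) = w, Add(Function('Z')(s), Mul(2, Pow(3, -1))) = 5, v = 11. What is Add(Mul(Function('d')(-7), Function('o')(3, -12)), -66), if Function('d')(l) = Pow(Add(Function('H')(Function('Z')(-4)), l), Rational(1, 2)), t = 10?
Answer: Add(-66, Mul(Rational(280, 3), I, Pow(6, Rational(1, 2)))) ≈ Add(-66.000, Mul(228.62, I))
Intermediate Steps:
Function('Z')(s) = Rational(13, 3) (Function('Z')(s) = Add(Rational(-2, 3), 5) = Rational(13, 3))
Function('H')(w) = Add(Rational(7, 4), Mul(Rational(1, 4), w))
Function('o')(J, x) = Add(-8, Mul(-10, x)) (Function('o')(J, x) = Add(3, Mul(-1, Add(Mul(10, x), 11))) = Add(3, Mul(-1, Add(11, Mul(10, x)))) = Add(3, Add(-11, Mul(-10, x))) = Add(-8, Mul(-10, x)))
Function('d')(l) = Pow(Add(Rational(17, 6), l), Rational(1, 2)) (Function('d')(l) = Pow(Add(Add(Rational(7, 4), Mul(Rational(1, 4), Rational(13, 3))), l), Rational(1, 2)) = Pow(Add(Add(Rational(7, 4), Rational(13, 12)), l), Rational(1, 2)) = Pow(Add(Rational(17, 6), l), Rational(1, 2)))
Add(Mul(Function('d')(-7), Function('o')(3, -12)), -66) = Add(Mul(Mul(Rational(1, 6), Pow(Add(102, Mul(36, -7)), Rational(1, 2))), Add(-8, Mul(-10, -12))), -66) = Add(Mul(Mul(Rational(1, 6), Pow(Add(102, -252), Rational(1, 2))), Add(-8, 120)), -66) = Add(Mul(Mul(Rational(1, 6), Pow(-150, Rational(1, 2))), 112), -66) = Add(Mul(Mul(Rational(1, 6), Mul(5, I, Pow(6, Rational(1, 2)))), 112), -66) = Add(Mul(Mul(Rational(5, 6), I, Pow(6, Rational(1, 2))), 112), -66) = Add(Mul(Rational(280, 3), I, Pow(6, Rational(1, 2))), -66) = Add(-66, Mul(Rational(280, 3), I, Pow(6, Rational(1, 2))))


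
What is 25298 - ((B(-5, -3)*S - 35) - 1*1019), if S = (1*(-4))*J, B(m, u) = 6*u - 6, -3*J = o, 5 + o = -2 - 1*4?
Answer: 26000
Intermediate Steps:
o = -11 (o = -5 + (-2 - 1*4) = -5 + (-2 - 4) = -5 - 6 = -11)
J = 11/3 (J = -1/3*(-11) = 11/3 ≈ 3.6667)
B(m, u) = -6 + 6*u
S = -44/3 (S = (1*(-4))*(11/3) = -4*11/3 = -44/3 ≈ -14.667)
25298 - ((B(-5, -3)*S - 35) - 1*1019) = 25298 - (((-6 + 6*(-3))*(-44/3) - 35) - 1*1019) = 25298 - (((-6 - 18)*(-44/3) - 35) - 1019) = 25298 - ((-24*(-44/3) - 35) - 1019) = 25298 - ((352 - 35) - 1019) = 25298 - (317 - 1019) = 25298 - 1*(-702) = 25298 + 702 = 26000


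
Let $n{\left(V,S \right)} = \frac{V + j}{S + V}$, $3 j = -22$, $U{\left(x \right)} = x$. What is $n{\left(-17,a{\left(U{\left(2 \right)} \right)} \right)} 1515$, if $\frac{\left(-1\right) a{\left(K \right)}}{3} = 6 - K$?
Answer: $\frac{36865}{29} \approx 1271.2$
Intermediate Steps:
$a{\left(K \right)} = -18 + 3 K$ ($a{\left(K \right)} = - 3 \left(6 - K\right) = -18 + 3 K$)
$j = - \frac{22}{3}$ ($j = \frac{1}{3} \left(-22\right) = - \frac{22}{3} \approx -7.3333$)
$n{\left(V,S \right)} = \frac{- \frac{22}{3} + V}{S + V}$ ($n{\left(V,S \right)} = \frac{V - \frac{22}{3}}{S + V} = \frac{- \frac{22}{3} + V}{S + V}$)
$n{\left(-17,a{\left(U{\left(2 \right)} \right)} \right)} 1515 = \frac{- \frac{22}{3} - 17}{\left(-18 + 3 \cdot 2\right) - 17} \cdot 1515 = \frac{1}{\left(-18 + 6\right) - 17} \left(- \frac{73}{3}\right) 1515 = \frac{1}{-12 - 17} \left(- \frac{73}{3}\right) 1515 = \frac{1}{-29} \left(- \frac{73}{3}\right) 1515 = \left(- \frac{1}{29}\right) \left(- \frac{73}{3}\right) 1515 = \frac{73}{87} \cdot 1515 = \frac{36865}{29}$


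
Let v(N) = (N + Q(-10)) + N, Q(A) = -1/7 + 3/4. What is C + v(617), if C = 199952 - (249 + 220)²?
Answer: -525683/28 ≈ -18774.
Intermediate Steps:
C = -20009 (C = 199952 - 1*469² = 199952 - 1*219961 = 199952 - 219961 = -20009)
Q(A) = 17/28 (Q(A) = -1*⅐ + 3*(¼) = -⅐ + ¾ = 17/28)
v(N) = 17/28 + 2*N (v(N) = (N + 17/28) + N = (17/28 + N) + N = 17/28 + 2*N)
C + v(617) = -20009 + (17/28 + 2*617) = -20009 + (17/28 + 1234) = -20009 + 34569/28 = -525683/28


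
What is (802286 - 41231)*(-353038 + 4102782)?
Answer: 2853761419920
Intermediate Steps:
(802286 - 41231)*(-353038 + 4102782) = 761055*3749744 = 2853761419920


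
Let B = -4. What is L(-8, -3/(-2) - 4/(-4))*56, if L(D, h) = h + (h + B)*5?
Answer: -280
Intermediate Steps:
L(D, h) = -20 + 6*h (L(D, h) = h + (h - 4)*5 = h + (-4 + h)*5 = h + (-20 + 5*h) = -20 + 6*h)
L(-8, -3/(-2) - 4/(-4))*56 = (-20 + 6*(-3/(-2) - 4/(-4)))*56 = (-20 + 6*(-3*(-½) - 4*(-¼)))*56 = (-20 + 6*(3/2 + 1))*56 = (-20 + 6*(5/2))*56 = (-20 + 15)*56 = -5*56 = -280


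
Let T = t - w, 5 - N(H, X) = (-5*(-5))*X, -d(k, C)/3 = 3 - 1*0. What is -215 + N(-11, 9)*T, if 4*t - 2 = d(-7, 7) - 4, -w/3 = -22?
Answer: 14910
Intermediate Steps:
w = 66 (w = -3*(-22) = 66)
d(k, C) = -9 (d(k, C) = -3*(3 - 1*0) = -3*(3 + 0) = -3*3 = -9)
t = -11/4 (t = ½ + (-9 - 4)/4 = ½ + (¼)*(-13) = ½ - 13/4 = -11/4 ≈ -2.7500)
N(H, X) = 5 - 25*X (N(H, X) = 5 - (-5*(-5))*X = 5 - 25*X)
T = -275/4 (T = -11/4 - 1*66 = -11/4 - 66 = -275/4 ≈ -68.750)
-215 + N(-11, 9)*T = -215 + (5 - 25*9)*(-275/4) = -215 + (5 - 225)*(-275/4) = -215 - 220*(-275/4) = -215 + 15125 = 14910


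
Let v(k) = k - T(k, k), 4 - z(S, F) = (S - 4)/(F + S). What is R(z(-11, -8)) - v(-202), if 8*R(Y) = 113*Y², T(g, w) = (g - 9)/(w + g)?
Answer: 101541091/291688 ≈ 348.12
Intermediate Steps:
z(S, F) = 4 - (-4 + S)/(F + S) (z(S, F) = 4 - (S - 4)/(F + S) = 4 - (-4 + S)/(F + S))
T(g, w) = (-9 + g)/(g + w)
v(k) = k - (-9 + k)/(2*k) (v(k) = k - (-9 + k)/(k + k) = k - (-9 + k)/(2*k))
R(Y) = 113*Y²/8 (R(Y) = (113*Y²)/8 = 113*Y²/8)
R(z(-11, -8)) - v(-202) = 113*((4 + 3*(-11) + 4*(-8))/(-8 - 11))²/8 - (-½ - 202 + (9/2)/(-202)) = 113*((4 - 33 - 32)/(-19))²/8 - (-½ - 202 + (9/2)*(-1/202)) = 113*(-1/19*(-61))²/8 - (-½ - 202 - 9/404) = 113*(61/19)²/8 - 1*(-81819/404) = (113/8)*(3721/361) + 81819/404 = 420473/2888 + 81819/404 = 101541091/291688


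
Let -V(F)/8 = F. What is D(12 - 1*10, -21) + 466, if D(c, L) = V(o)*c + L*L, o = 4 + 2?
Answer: 811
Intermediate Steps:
o = 6
V(F) = -8*F
D(c, L) = L² - 48*c (D(c, L) = (-8*6)*c + L*L = -48*c + L² = L² - 48*c)
D(12 - 1*10, -21) + 466 = ((-21)² - 48*(12 - 1*10)) + 466 = (441 - 48*(12 - 10)) + 466 = (441 - 48*2) + 466 = (441 - 96) + 466 = 345 + 466 = 811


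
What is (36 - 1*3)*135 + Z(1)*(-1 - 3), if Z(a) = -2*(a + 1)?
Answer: 4471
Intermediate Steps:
Z(a) = -2 - 2*a (Z(a) = -2*(1 + a) = -2 - 2*a)
(36 - 1*3)*135 + Z(1)*(-1 - 3) = (36 - 1*3)*135 + (-2 - 2*1)*(-1 - 3) = (36 - 3)*135 + (-2 - 2)*(-4) = 33*135 - 4*(-4) = 4455 + 16 = 4471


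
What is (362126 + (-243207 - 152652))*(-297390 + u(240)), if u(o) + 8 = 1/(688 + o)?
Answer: 9309813575419/928 ≈ 1.0032e+10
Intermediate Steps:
u(o) = -8 + 1/(688 + o)
(362126 + (-243207 - 152652))*(-297390 + u(240)) = (362126 + (-243207 - 152652))*(-297390 + (-5503 - 8*240)/(688 + 240)) = (362126 - 395859)*(-297390 + (-5503 - 1920)/928) = -33733*(-297390 + (1/928)*(-7423)) = -33733*(-297390 - 7423/928) = -33733*(-275985343/928) = 9309813575419/928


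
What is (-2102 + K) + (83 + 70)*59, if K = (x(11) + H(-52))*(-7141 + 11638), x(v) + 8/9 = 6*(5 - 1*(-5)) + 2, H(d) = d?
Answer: 143693/3 ≈ 47898.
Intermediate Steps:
x(v) = 550/9 (x(v) = -8/9 + (6*(5 - 1*(-5)) + 2) = -8/9 + (6*(5 + 5) + 2) = -8/9 + (6*10 + 2) = -8/9 + (60 + 2) = -8/9 + 62 = 550/9)
K = 122918/3 (K = (550/9 - 52)*(-7141 + 11638) = (82/9)*4497 = 122918/3 ≈ 40973.)
(-2102 + K) + (83 + 70)*59 = (-2102 + 122918/3) + (83 + 70)*59 = 116612/3 + 153*59 = 116612/3 + 9027 = 143693/3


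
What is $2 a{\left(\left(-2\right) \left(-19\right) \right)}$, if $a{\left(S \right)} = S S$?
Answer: $2888$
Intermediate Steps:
$a{\left(S \right)} = S^{2}$
$2 a{\left(\left(-2\right) \left(-19\right) \right)} = 2 \left(\left(-2\right) \left(-19\right)\right)^{2} = 2 \cdot 38^{2} = 2 \cdot 1444 = 2888$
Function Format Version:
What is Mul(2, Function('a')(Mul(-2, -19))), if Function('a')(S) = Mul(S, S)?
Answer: 2888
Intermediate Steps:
Function('a')(S) = Pow(S, 2)
Mul(2, Function('a')(Mul(-2, -19))) = Mul(2, Pow(Mul(-2, -19), 2)) = Mul(2, Pow(38, 2)) = Mul(2, 1444) = 2888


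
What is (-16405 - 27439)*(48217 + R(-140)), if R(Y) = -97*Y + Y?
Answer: -2703289508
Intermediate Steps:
R(Y) = -96*Y
(-16405 - 27439)*(48217 + R(-140)) = (-16405 - 27439)*(48217 - 96*(-140)) = -43844*(48217 + 13440) = -43844*61657 = -2703289508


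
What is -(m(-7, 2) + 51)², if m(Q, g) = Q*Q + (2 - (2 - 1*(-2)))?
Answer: -9604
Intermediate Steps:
m(Q, g) = -2 + Q² (m(Q, g) = Q² + (2 - (2 + 2)) = Q² + (2 - 1*4) = Q² + (2 - 4) = Q² - 2 = -2 + Q²)
-(m(-7, 2) + 51)² = -((-2 + (-7)²) + 51)² = -((-2 + 49) + 51)² = -(47 + 51)² = -1*98² = -1*9604 = -9604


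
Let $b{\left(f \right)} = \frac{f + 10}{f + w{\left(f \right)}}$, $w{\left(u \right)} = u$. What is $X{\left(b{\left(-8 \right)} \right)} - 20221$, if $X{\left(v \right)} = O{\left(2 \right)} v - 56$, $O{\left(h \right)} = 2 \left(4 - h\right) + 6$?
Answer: $- \frac{81113}{4} \approx -20278.0$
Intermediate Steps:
$O{\left(h \right)} = 14 - 2 h$ ($O{\left(h \right)} = \left(8 - 2 h\right) + 6 = 14 - 2 h$)
$b{\left(f \right)} = \frac{10 + f}{2 f}$ ($b{\left(f \right)} = \frac{f + 10}{f + f} = \frac{10 + f}{2 f}$)
$X{\left(v \right)} = -56 + 10 v$ ($X{\left(v \right)} = \left(14 - 4\right) v - 56 = 10 v - 56 = -56 + 10 v$)
$X{\left(b{\left(-8 \right)} \right)} - 20221 = \left(-56 + 10 \frac{10 - 8}{2 \left(-8\right)}\right) - 20221 = \left(-56 + 10 \cdot \frac{1}{2} \left(- \frac{1}{8}\right) 2\right) - 20221 = \left(-56 + 10 \left(- \frac{1}{8}\right)\right) - 20221 = \left(-56 - \frac{5}{4}\right) - 20221 = - \frac{229}{4} - 20221 = - \frac{81113}{4}$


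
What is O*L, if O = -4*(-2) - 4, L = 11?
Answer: 44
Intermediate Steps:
O = 4 (O = 8 - 4 = 4)
O*L = 4*11 = 44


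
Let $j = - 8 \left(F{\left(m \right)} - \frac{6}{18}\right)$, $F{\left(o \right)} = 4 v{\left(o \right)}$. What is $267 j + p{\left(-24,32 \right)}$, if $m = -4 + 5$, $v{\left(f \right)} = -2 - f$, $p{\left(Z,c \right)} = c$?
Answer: $26376$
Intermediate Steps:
$m = 1$
$F{\left(o \right)} = -8 - 4 o$ ($F{\left(o \right)} = 4 \left(-2 - o\right) = -8 - 4 o$)
$j = \frac{296}{3}$ ($j = - 8 \left(\left(-8 - 4\right) - \frac{6}{18}\right) = - 8 \left(\left(-8 - 4\right) - \frac{1}{3}\right) = - 8 \left(-12 - \frac{1}{3}\right) = \left(-8\right) \left(- \frac{37}{3}\right) = \frac{296}{3} \approx 98.667$)
$267 j + p{\left(-24,32 \right)} = 267 \cdot \frac{296}{3} + 32 = 26344 + 32 = 26376$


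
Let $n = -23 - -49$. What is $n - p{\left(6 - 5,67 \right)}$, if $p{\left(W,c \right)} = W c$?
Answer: $-41$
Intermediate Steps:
$n = 26$ ($n = -23 + 49 = 26$)
$n - p{\left(6 - 5,67 \right)} = 26 - \left(6 - 5\right) 67 = 26 - 1 \cdot 67 = 26 - 67 = -41$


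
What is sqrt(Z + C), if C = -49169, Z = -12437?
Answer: I*sqrt(61606) ≈ 248.21*I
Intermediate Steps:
sqrt(Z + C) = sqrt(-12437 - 49169) = sqrt(-61606) = I*sqrt(61606)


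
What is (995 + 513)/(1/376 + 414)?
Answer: 567008/155665 ≈ 3.6425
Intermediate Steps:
(995 + 513)/(1/376 + 414) = 1508/(1/376 + 414) = 1508/(155665/376) = 1508*(376/155665) = 567008/155665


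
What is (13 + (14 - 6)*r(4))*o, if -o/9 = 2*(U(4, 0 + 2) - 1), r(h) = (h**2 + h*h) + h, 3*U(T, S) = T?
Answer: -1806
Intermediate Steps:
U(T, S) = T/3
r(h) = h + 2*h**2 (r(h) = (h**2 + h**2) + h = 2*h**2 + h = h + 2*h**2)
o = -6 (o = -18*((1/3)*4 - 1) = -18*(4/3 - 1) = -18/3 = -9*2/3 = -6)
(13 + (14 - 6)*r(4))*o = (13 + (14 - 6)*(4*(1 + 2*4)))*(-6) = (13 + 8*(4*(1 + 8)))*(-6) = (13 + 8*(4*9))*(-6) = (13 + 8*36)*(-6) = (13 + 288)*(-6) = 301*(-6) = -1806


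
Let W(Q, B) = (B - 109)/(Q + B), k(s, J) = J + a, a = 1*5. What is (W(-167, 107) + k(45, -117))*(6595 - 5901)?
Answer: -1165573/15 ≈ -77705.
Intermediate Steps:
a = 5
k(s, J) = 5 + J (k(s, J) = J + 5 = 5 + J)
W(Q, B) = (-109 + B)/(B + Q)
(W(-167, 107) + k(45, -117))*(6595 - 5901) = ((-109 + 107)/(107 - 167) + (5 - 117))*(6595 - 5901) = (-2/(-60) - 112)*694 = (-1/60*(-2) - 112)*694 = (1/30 - 112)*694 = -3359/30*694 = -1165573/15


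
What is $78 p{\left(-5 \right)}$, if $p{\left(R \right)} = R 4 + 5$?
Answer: $-1170$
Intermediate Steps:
$p{\left(R \right)} = 5 + 4 R$ ($p{\left(R \right)} = 4 R + 5 = 5 + 4 R$)
$78 p{\left(-5 \right)} = 78 \left(5 + 4 \left(-5\right)\right) = 78 \left(5 - 20\right) = 78 \left(-15\right) = -1170$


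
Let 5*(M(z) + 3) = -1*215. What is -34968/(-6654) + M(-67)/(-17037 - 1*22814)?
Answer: 232302642/44194759 ≈ 5.2563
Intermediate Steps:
M(z) = -46 (M(z) = -3 + (-1*215)/5 = -3 + (⅕)*(-215) = -3 - 43 = -46)
-34968/(-6654) + M(-67)/(-17037 - 1*22814) = -34968/(-6654) - 46/(-17037 - 1*22814) = -34968*(-1/6654) - 46/(-17037 - 22814) = 5828/1109 - 46/(-39851) = 5828/1109 - 46*(-1/39851) = 5828/1109 + 46/39851 = 232302642/44194759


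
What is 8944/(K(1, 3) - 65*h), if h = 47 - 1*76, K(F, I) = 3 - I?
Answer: 688/145 ≈ 4.7448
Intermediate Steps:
h = -29 (h = 47 - 76 = -29)
8944/(K(1, 3) - 65*h) = 8944/((3 - 1*3) - 65*(-29)) = 8944/((3 - 3) + 1885) = 8944/(0 + 1885) = 8944/1885 = 8944*(1/1885) = 688/145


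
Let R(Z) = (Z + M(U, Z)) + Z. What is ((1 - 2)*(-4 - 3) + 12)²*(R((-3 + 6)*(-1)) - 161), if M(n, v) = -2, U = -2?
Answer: -61009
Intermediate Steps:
R(Z) = -2 + 2*Z (R(Z) = (Z - 2) + Z = (-2 + Z) + Z = -2 + 2*Z)
((1 - 2)*(-4 - 3) + 12)²*(R((-3 + 6)*(-1)) - 161) = ((1 - 2)*(-4 - 3) + 12)²*((-2 + 2*((-3 + 6)*(-1))) - 161) = (-1*(-7) + 12)²*((-2 + 2*(3*(-1))) - 161) = (7 + 12)²*((-2 + 2*(-3)) - 161) = 19²*((-2 - 6) - 161) = 361*(-8 - 161) = 361*(-169) = -61009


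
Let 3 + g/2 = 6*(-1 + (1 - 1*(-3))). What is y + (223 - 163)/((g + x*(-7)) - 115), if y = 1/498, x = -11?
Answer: -1867/249 ≈ -7.4980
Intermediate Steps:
g = 30 (g = -6 + 2*(6*(-1 + (1 - 1*(-3)))) = -6 + 2*(6*(-1 + (1 + 3))) = -6 + 2*(6*(-1 + 4)) = -6 + 2*(6*3) = -6 + 2*18 = -6 + 36 = 30)
y = 1/498 ≈ 0.0020080
y + (223 - 163)/((g + x*(-7)) - 115) = 1/498 + (223 - 163)/((30 - 11*(-7)) - 115) = 1/498 + 60/((30 + 77) - 115) = 1/498 + 60/(107 - 115) = 1/498 + 60/(-8) = 1/498 + 60*(-⅛) = 1/498 - 15/2 = -1867/249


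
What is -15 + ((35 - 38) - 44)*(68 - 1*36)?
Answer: -1519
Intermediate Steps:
-15 + ((35 - 38) - 44)*(68 - 1*36) = -15 + (-3 - 44)*(68 - 36) = -15 - 47*32 = -15 - 1504 = -1519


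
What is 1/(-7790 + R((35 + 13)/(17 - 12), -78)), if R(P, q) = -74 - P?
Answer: -5/39368 ≈ -0.00012701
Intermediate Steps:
1/(-7790 + R((35 + 13)/(17 - 12), -78)) = 1/(-7790 + (-74 - (35 + 13)/(17 - 12))) = 1/(-7790 + (-74 - 48/5)) = 1/(-7790 - 418/5) = 1/(-39368/5) = -5/39368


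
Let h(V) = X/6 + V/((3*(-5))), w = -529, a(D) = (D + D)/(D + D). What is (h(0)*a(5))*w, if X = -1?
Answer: 529/6 ≈ 88.167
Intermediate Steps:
a(D) = 1 (a(D) = (2*D)/((2*D)) = (2*D)*(1/(2*D)) = 1)
h(V) = -⅙ - V/15 (h(V) = -1/6 + V/((3*(-5))) = -1*⅙ + V/(-15) = -⅙ + V*(-1/15) = -⅙ - V/15)
(h(0)*a(5))*w = ((-⅙ - 1/15*0)*1)*(-529) = ((-⅙ + 0)*1)*(-529) = -⅙*1*(-529) = -⅙*(-529) = 529/6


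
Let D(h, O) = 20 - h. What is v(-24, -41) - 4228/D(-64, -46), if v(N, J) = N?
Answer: -223/3 ≈ -74.333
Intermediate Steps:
v(-24, -41) - 4228/D(-64, -46) = -24 - 4228/(20 - 1*(-64)) = -24 - 4228/(20 + 64) = -24 - 4228/84 = -24 - 1*151/3 = -24 - 151/3 = -223/3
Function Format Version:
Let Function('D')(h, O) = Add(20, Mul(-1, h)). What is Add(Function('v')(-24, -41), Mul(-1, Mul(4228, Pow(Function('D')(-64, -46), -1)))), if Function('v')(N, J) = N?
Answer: Rational(-223, 3) ≈ -74.333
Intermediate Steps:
Add(Function('v')(-24, -41), Mul(-1, Mul(4228, Pow(Function('D')(-64, -46), -1)))) = Add(-24, Mul(-1, Mul(4228, Pow(Add(20, Mul(-1, -64)), -1)))) = Add(-24, Mul(-1, Mul(4228, Pow(Add(20, 64), -1)))) = Add(-24, Mul(-1, Mul(4228, Pow(84, -1)))) = Add(-24, Mul(-1, Mul(4228, Rational(1, 84)))) = Add(-24, Mul(-1, Rational(151, 3))) = Add(-24, Rational(-151, 3)) = Rational(-223, 3)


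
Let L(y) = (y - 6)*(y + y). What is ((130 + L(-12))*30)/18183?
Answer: 5620/6061 ≈ 0.92724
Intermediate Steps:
L(y) = 2*y*(-6 + y) (L(y) = (-6 + y)*(2*y) = 2*y*(-6 + y))
((130 + L(-12))*30)/18183 = ((130 + 2*(-12)*(-6 - 12))*30)/18183 = ((130 + 2*(-12)*(-18))*30)*(1/18183) = ((130 + 432)*30)*(1/18183) = (562*30)*(1/18183) = 16860*(1/18183) = 5620/6061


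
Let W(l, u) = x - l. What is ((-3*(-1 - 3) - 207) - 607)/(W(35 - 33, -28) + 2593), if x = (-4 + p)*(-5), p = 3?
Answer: -401/1298 ≈ -0.30894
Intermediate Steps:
x = 5 (x = (-4 + 3)*(-5) = -1*(-5) = 5)
W(l, u) = 5 - l
((-3*(-1 - 3) - 207) - 607)/(W(35 - 33, -28) + 2593) = ((-3*(-1 - 3) - 207) - 607)/((5 - (35 - 33)) + 2593) = ((-3*(-4) - 207) - 607)/((5 - 1*2) + 2593) = ((12 - 207) - 607)/((5 - 2) + 2593) = (-195 - 607)/(3 + 2593) = -802/2596 = -802*1/2596 = -401/1298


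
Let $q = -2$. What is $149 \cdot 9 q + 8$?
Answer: $-2674$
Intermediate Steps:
$149 \cdot 9 q + 8 = 149 \cdot 9 \left(-2\right) + 8 = 149 \left(-18\right) + 8 = -2682 + 8 = -2674$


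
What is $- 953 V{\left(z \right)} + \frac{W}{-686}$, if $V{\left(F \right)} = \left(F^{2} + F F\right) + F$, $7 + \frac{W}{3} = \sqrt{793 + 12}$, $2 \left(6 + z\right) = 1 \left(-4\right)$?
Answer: $- \frac{11207277}{98} - \frac{3 \sqrt{805}}{686} \approx -1.1436 \cdot 10^{5}$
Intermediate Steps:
$z = -8$ ($z = -6 + \frac{1 \left(-4\right)}{2} = -6 + \frac{1}{2} \left(-4\right) = -6 - 2 = -8$)
$W = -21 + 3 \sqrt{805}$ ($W = -21 + 3 \sqrt{793 + 12} = -21 + 3 \sqrt{805} \approx 64.118$)
$V{\left(F \right)} = F + 2 F^{2}$ ($V{\left(F \right)} = \left(F^{2} + F^{2}\right) + F = 2 F^{2} + F = F + 2 F^{2}$)
$- 953 V{\left(z \right)} + \frac{W}{-686} = - 953 \left(- 8 \left(1 + 2 \left(-8\right)\right)\right) + \frac{-21 + 3 \sqrt{805}}{-686} = - 953 \left(- 8 \left(1 - 16\right)\right) + \left(-21 + 3 \sqrt{805}\right) \left(- \frac{1}{686}\right) = - 953 \left(\left(-8\right) \left(-15\right)\right) + \left(\frac{3}{98} - \frac{3 \sqrt{805}}{686}\right) = \left(-953\right) 120 + \left(\frac{3}{98} - \frac{3 \sqrt{805}}{686}\right) = -114360 + \left(\frac{3}{98} - \frac{3 \sqrt{805}}{686}\right) = - \frac{11207277}{98} - \frac{3 \sqrt{805}}{686}$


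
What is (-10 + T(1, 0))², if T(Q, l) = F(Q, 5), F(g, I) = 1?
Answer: 81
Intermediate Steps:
T(Q, l) = 1
(-10 + T(1, 0))² = (-10 + 1)² = (-9)² = 81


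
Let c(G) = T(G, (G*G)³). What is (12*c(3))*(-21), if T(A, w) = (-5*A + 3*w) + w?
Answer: -731052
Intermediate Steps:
T(A, w) = -5*A + 4*w
c(G) = -5*G + 4*G⁶ (c(G) = -5*G + 4*(G*G)³ = -5*G + 4*(G²)³ = -5*G + 4*G⁶)
(12*c(3))*(-21) = (12*(3*(-5 + 4*3⁵)))*(-21) = (12*(3*(-5 + 4*243)))*(-21) = (12*(3*(-5 + 972)))*(-21) = (12*(3*967))*(-21) = (12*2901)*(-21) = 34812*(-21) = -731052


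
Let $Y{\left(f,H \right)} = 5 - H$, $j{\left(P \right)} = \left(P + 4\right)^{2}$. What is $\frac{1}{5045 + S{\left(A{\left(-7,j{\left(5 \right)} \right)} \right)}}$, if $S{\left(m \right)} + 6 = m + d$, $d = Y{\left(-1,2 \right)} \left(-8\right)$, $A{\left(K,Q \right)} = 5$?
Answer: $\frac{1}{5020} \approx 0.0001992$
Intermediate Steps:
$j{\left(P \right)} = \left(4 + P\right)^{2}$
$d = -24$ ($d = \left(5 - 2\right) \left(-8\right) = 3 \left(-8\right) = -24$)
$S{\left(m \right)} = -30 + m$ ($S{\left(m \right)} = -6 + \left(m - 24\right) = -6 + \left(-24 + m\right) = -30 + m$)
$\frac{1}{5045 + S{\left(A{\left(-7,j{\left(5 \right)} \right)} \right)}} = \frac{1}{5045 + \left(-30 + 5\right)} = \frac{1}{5045 - 25} = \frac{1}{5020}$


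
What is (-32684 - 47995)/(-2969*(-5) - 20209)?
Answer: 26893/1788 ≈ 15.041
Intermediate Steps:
(-32684 - 47995)/(-2969*(-5) - 20209) = -80679/(14845 - 20209) = -80679/(-5364) = -80679*(-1/5364) = 26893/1788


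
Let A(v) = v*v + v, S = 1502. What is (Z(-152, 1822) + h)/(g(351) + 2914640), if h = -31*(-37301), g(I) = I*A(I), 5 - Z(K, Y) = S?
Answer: 577417/23140696 ≈ 0.024952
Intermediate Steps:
Z(K, Y) = -1497 (Z(K, Y) = 5 - 1*1502 = 5 - 1502 = -1497)
A(v) = v + v² (A(v) = v² + v = v + v²)
g(I) = I²*(1 + I) (g(I) = I*(I*(1 + I)) = I²*(1 + I))
h = 1156331
(Z(-152, 1822) + h)/(g(351) + 2914640) = (-1497 + 1156331)/(351²*(1 + 351) + 2914640) = 1154834/(123201*352 + 2914640) = 1154834/(43366752 + 2914640) = 1154834/46281392 = 1154834*(1/46281392) = 577417/23140696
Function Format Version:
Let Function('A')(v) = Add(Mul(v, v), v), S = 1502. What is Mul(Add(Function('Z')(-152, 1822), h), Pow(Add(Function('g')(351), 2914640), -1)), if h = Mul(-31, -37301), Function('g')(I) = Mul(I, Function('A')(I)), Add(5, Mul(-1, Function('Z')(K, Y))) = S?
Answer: Rational(577417, 23140696) ≈ 0.024952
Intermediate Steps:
Function('Z')(K, Y) = -1497 (Function('Z')(K, Y) = Add(5, Mul(-1, 1502)) = Add(5, -1502) = -1497)
Function('A')(v) = Add(v, Pow(v, 2)) (Function('A')(v) = Add(Pow(v, 2), v) = Add(v, Pow(v, 2)))
Function('g')(I) = Mul(Pow(I, 2), Add(1, I)) (Function('g')(I) = Mul(I, Mul(I, Add(1, I))) = Mul(Pow(I, 2), Add(1, I)))
h = 1156331
Mul(Add(Function('Z')(-152, 1822), h), Pow(Add(Function('g')(351), 2914640), -1)) = Mul(Add(-1497, 1156331), Pow(Add(Mul(Pow(351, 2), Add(1, 351)), 2914640), -1)) = Mul(1154834, Pow(Add(Mul(123201, 352), 2914640), -1)) = Mul(1154834, Pow(Add(43366752, 2914640), -1)) = Mul(1154834, Pow(46281392, -1)) = Mul(1154834, Rational(1, 46281392)) = Rational(577417, 23140696)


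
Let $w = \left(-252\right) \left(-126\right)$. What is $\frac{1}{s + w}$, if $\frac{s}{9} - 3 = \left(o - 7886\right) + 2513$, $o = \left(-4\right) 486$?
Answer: $- \frac{1}{34074} \approx -2.9348 \cdot 10^{-5}$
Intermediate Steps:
$o = -1944$
$w = 31752$
$s = -65826$ ($s = 27 + 9 \left(\left(-1944 - 7886\right) + 2513\right) = 27 + 9 \left(-9830 + 2513\right) = 27 + 9 \left(-7317\right) = 27 - 65853 = -65826$)
$\frac{1}{s + w} = \frac{1}{-65826 + 31752} = \frac{1}{-34074} = - \frac{1}{34074}$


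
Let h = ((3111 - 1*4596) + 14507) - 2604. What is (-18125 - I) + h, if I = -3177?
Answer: -4530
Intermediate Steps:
h = 10418 (h = ((3111 - 4596) + 14507) - 2604 = (-1485 + 14507) - 2604 = 13022 - 2604 = 10418)
(-18125 - I) + h = (-18125 - 1*(-3177)) + 10418 = (-18125 + 3177) + 10418 = -14948 + 10418 = -4530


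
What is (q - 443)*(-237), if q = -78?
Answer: 123477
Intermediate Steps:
(q - 443)*(-237) = (-78 - 443)*(-237) = -521*(-237) = 123477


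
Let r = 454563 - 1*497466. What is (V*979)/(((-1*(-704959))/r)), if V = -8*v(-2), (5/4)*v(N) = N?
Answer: -2688130368/3524795 ≈ -762.63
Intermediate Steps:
r = -42903 (r = 454563 - 497466 = -42903)
v(N) = 4*N/5
V = 64/5 (V = -32*(-2)/5 = -8*(-8/5) = 64/5 ≈ 12.800)
(V*979)/(((-1*(-704959))/r)) = ((64/5)*979)/((-1*(-704959)/(-42903))) = 62656/(5*((704959*(-1/42903)))) = 62656/(5*(-704959/42903)) = (62656/5)*(-42903/704959) = -2688130368/3524795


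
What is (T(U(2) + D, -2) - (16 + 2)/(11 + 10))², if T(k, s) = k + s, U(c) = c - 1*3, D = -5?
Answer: 3844/49 ≈ 78.449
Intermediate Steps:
U(c) = -3 + c (U(c) = c - 3 = -3 + c)
(T(U(2) + D, -2) - (16 + 2)/(11 + 10))² = ((((-3 + 2) - 5) - 2) - (16 + 2)/(11 + 10))² = (((-1 - 5) - 2) - 18/21)² = ((-6 - 2) - 18/21)² = (-8 - 1*6/7)² = (-8 - 6/7)² = (-62/7)² = 3844/49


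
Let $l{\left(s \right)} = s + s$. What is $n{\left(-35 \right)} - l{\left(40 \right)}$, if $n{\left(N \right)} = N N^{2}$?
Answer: $-42955$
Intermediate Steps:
$l{\left(s \right)} = 2 s$
$n{\left(N \right)} = N^{3}$
$n{\left(-35 \right)} - l{\left(40 \right)} = \left(-35\right)^{3} - 2 \cdot 40 = -42875 - 80 = -42955$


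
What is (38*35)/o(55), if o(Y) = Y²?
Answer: 266/605 ≈ 0.43967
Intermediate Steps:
(38*35)/o(55) = (38*35)/(55²) = 1330/3025 = 1330*(1/3025) = 266/605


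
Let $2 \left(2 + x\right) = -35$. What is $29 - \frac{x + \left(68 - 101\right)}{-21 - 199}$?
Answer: $\frac{2531}{88} \approx 28.761$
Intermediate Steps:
$x = - \frac{39}{2}$ ($x = -2 + \frac{1}{2} \left(-35\right) = -2 - \frac{35}{2} = - \frac{39}{2} \approx -19.5$)
$29 - \frac{x + \left(68 - 101\right)}{-21 - 199} = 29 - \frac{- \frac{39}{2} + \left(68 - 101\right)}{-21 - 199} = 29 - \frac{- \frac{39}{2} - 33}{-220} = 29 - \left(- \frac{105}{2}\right) \left(- \frac{1}{220}\right) = 29 - \frac{21}{88} = \frac{2531}{88}$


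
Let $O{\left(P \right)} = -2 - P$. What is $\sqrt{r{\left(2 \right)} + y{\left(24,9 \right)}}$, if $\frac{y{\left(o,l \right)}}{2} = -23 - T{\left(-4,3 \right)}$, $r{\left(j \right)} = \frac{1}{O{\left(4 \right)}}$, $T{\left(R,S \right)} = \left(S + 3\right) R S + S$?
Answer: $\frac{\sqrt{3306}}{6} \approx 9.583$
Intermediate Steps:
$T{\left(R,S \right)} = S + R S \left(3 + S\right)$ ($T{\left(R,S \right)} = \left(3 + S\right) R S + S = R \left(3 + S\right) S + S = R S \left(3 + S\right) + S = S + R S \left(3 + S\right)$)
$r{\left(j \right)} = - \frac{1}{6}$ ($r{\left(j \right)} = \frac{1}{-2 - 4} = \frac{1}{-6} = - \frac{1}{6}$)
$y{\left(o,l \right)} = 92$ ($y{\left(o,l \right)} = 2 \left(-23 - 3 \left(1 + 3 \left(-4\right) - 12\right)\right) = 2 \left(-23 - 3 \left(1 - 12 - 12\right)\right) = 2 \left(-23 - 3 \left(-23\right)\right) = 2 \left(-23 - -69\right) = 2 \left(-23 + 69\right) = 2 \cdot 46 = 92$)
$\sqrt{r{\left(2 \right)} + y{\left(24,9 \right)}} = \sqrt{- \frac{1}{6} + 92} = \sqrt{\frac{551}{6}} = \frac{\sqrt{3306}}{6}$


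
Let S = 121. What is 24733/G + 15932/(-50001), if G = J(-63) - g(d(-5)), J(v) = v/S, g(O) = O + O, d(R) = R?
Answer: 21374195527/8193021 ≈ 2608.8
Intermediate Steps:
g(O) = 2*O
J(v) = v/121
G = 1147/121 (G = (1/121)*(-63) - 2*(-5) = -63/121 - 1*(-10) = -63/121 + 10 = 1147/121 ≈ 9.4793)
24733/G + 15932/(-50001) = 24733/(1147/121) + 15932/(-50001) = 24733*(121/1147) + 15932*(-1/50001) = 2992693/1147 - 2276/7143 = 21374195527/8193021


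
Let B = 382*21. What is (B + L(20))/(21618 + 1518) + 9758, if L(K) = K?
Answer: 112884565/11568 ≈ 9758.3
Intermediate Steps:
B = 8022
(B + L(20))/(21618 + 1518) + 9758 = (8022 + 20)/(21618 + 1518) + 9758 = 8042/23136 + 9758 = 8042*(1/23136) + 9758 = 4021/11568 + 9758 = 112884565/11568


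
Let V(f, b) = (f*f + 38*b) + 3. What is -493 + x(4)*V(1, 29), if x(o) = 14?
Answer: 14991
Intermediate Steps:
V(f, b) = 3 + f² + 38*b (V(f, b) = (f² + 38*b) + 3 = 3 + f² + 38*b)
-493 + x(4)*V(1, 29) = -493 + 14*(3 + 1² + 38*29) = -493 + 14*(3 + 1 + 1102) = -493 + 14*1106 = -493 + 15484 = 14991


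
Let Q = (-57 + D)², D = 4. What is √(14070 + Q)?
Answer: √16879 ≈ 129.92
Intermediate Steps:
Q = 2809 (Q = (-57 + 4)² = (-53)² = 2809)
√(14070 + Q) = √(14070 + 2809) = √16879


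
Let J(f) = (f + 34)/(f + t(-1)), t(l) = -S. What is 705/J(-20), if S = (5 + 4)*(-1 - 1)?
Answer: -705/7 ≈ -100.71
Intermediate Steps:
S = -18 (S = 9*(-2) = -18)
t(l) = 18 (t(l) = -1*(-18) = 18)
J(f) = (34 + f)/(18 + f) (J(f) = (f + 34)/(f + 18) = (34 + f)/(18 + f))
705/J(-20) = 705/(((34 - 20)/(18 - 20))) = 705/((14/(-2))) = 705/((-½*14)) = 705/(-7) = 705*(-⅐) = -705/7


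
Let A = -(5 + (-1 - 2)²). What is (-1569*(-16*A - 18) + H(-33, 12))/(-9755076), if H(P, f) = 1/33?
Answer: 10666061/321917508 ≈ 0.033133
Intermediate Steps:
A = -14 (A = -(5 + (-3)²) = -(5 + 9) = -1*14 = -14)
H(P, f) = 1/33
(-1569*(-16*A - 18) + H(-33, 12))/(-9755076) = (-1569*(-16*(-14) - 18) + 1/33)/(-9755076) = (-1569*(224 - 18) + 1/33)*(-1/9755076) = (-1569*206 + 1/33)*(-1/9755076) = (-323214 + 1/33)*(-1/9755076) = -10666061/33*(-1/9755076) = 10666061/321917508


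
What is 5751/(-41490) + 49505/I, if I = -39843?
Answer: -253677727/183676230 ≈ -1.3811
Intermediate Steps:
5751/(-41490) + 49505/I = 5751/(-41490) + 49505/(-39843) = 5751*(-1/41490) + 49505*(-1/39843) = -639/4610 - 49505/39843 = -253677727/183676230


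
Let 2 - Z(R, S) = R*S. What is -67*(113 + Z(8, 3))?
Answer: -6097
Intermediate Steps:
Z(R, S) = 2 - R*S
-67*(113 + Z(8, 3)) = -67*(113 + (2 - 1*8*3)) = -67*(113 + (2 - 24)) = -67*(113 - 22) = -67*91 = -6097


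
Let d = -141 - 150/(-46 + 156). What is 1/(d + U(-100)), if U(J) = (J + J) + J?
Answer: -11/4866 ≈ -0.0022606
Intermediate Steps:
U(J) = 3*J (U(J) = 2*J + J = 3*J)
d = -1566/11 (d = -141 - 150/110 = -141 + (1/110)*(-150) = -141 - 15/11 = -1566/11 ≈ -142.36)
1/(d + U(-100)) = 1/(-1566/11 + 3*(-100)) = 1/(-1566/11 - 300) = 1/(-4866/11) = -11/4866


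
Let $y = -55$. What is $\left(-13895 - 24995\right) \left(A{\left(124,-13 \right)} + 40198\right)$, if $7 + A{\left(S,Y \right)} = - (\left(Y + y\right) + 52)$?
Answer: $-1563650230$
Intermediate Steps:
$A{\left(S,Y \right)} = -4 - Y$ ($A{\left(S,Y \right)} = -7 - \left(\left(Y - 55\right) + 52\right) = -7 - \left(\left(-55 + Y\right) + 52\right) = -7 - \left(-3 + Y\right) = -4 - Y$)
$\left(-13895 - 24995\right) \left(A{\left(124,-13 \right)} + 40198\right) = \left(-13895 - 24995\right) \left(\left(-4 - -13\right) + 40198\right) = - 38890 \left(\left(-4 + 13\right) + 40198\right) = - 38890 \left(9 + 40198\right) = \left(-38890\right) 40207 = -1563650230$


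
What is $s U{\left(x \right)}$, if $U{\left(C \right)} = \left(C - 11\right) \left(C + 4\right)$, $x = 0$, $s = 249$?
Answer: $-10956$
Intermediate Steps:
$U{\left(C \right)} = \left(-11 + C\right) \left(4 + C\right)$
$s U{\left(x \right)} = 249 \left(-44 + 0^{2} - 0\right) = 249 \left(-44 + 0 + 0\right) = 249 \left(-44\right) = -10956$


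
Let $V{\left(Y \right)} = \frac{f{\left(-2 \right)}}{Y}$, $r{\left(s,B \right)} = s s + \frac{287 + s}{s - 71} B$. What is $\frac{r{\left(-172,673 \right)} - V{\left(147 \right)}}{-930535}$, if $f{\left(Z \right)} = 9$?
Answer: $- \frac{348463604}{11079880245} \approx -0.03145$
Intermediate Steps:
$r{\left(s,B \right)} = s^{2} + \frac{B \left(287 + s\right)}{-71 + s}$ ($r{\left(s,B \right)} = s^{2} + \frac{287 + s}{-71 + s} B = s^{2} + \frac{B \left(287 + s\right)}{-71 + s}$)
$V{\left(Y \right)} = \frac{9}{Y}$
$\frac{r{\left(-172,673 \right)} - V{\left(147 \right)}}{-930535} = \frac{\frac{\left(-172\right)^{3} - 71 \left(-172\right)^{2} + 287 \cdot 673 + 673 \left(-172\right)}{-71 - 172} - \frac{9}{147}}{-930535} = \left(\frac{-5088448 - 2100464 + 193151 - 115756}{-243} - 9 \cdot \frac{1}{147}\right) \left(- \frac{1}{930535}\right) = \left(- \frac{-5088448 - 2100464 + 193151 - 115756}{243} - \frac{3}{49}\right) \left(- \frac{1}{930535}\right) = \left(\left(- \frac{1}{243}\right) \left(-7111517\right) - \frac{3}{49}\right) \left(- \frac{1}{930535}\right) = \left(\frac{7111517}{243} - \frac{3}{49}\right) \left(- \frac{1}{930535}\right) = \frac{348463604}{11907} \left(- \frac{1}{930535}\right) = - \frac{348463604}{11079880245}$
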